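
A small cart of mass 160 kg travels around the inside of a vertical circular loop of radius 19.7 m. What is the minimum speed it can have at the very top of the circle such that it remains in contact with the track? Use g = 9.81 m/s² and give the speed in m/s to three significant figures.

13.9 m/s

At the top, both weight mg and N point toward the centre: N + mg = mv²/r.
At minimum speed N → 0, so mg = mv_min²/r ⇒ v_min = √(g r) = √(9.81 × 19.7) = 13.90 m/s.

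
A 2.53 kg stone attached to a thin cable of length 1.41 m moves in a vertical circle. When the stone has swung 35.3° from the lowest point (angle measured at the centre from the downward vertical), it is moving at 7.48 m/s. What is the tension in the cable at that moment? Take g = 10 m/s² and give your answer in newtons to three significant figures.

121 N

Take the radial direction toward the centre of the circle as positive. The component of the weight along the string toward the centre is −mg cos φ (φ measured from the bottom), so Newton's second law along the string gives T − mg cos φ = m v²/r.
cos 35.3° = 0.8161, so T = m(v²/r + g cos φ) = 2.53 × ((7.48)²/1.41 + 10.0 × 0.8161) = 2.53 × (39.68 + (8.161)) = 2.53 × 47.84 = 121.0 N.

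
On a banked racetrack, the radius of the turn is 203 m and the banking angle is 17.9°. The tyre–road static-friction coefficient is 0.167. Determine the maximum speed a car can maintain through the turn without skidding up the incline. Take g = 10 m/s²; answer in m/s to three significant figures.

32.4 m/s

At the maximum speed, friction acts down the slope at its limiting value f = μN. Radially (horizontal, toward centre): N sinθ + μN cosθ = mv²/r. Vertically: N cosθ − μN sinθ = mg.
Dividing: v² = r g (sinθ + μcosθ)/(cosθ − μsinθ).
sinθ + μcosθ = 0.3074 + 0.167×0.9516 = 0.4663; cosθ − μsinθ = 0.9516 − 0.167×0.3074 = 0.9003.
v² = 203 × 10.0 × 0.4663/0.9003 = 1051 m²/s², so v = 32.43 m/s.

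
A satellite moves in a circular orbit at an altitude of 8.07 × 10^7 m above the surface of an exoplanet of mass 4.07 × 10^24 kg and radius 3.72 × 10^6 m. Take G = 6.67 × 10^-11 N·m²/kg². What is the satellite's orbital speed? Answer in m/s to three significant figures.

Orbital radius r = R + h = 3.72 × 10^6 + 8.07 × 10^7 = 8.442 × 10^7 m.
Gravity supplies the centripetal force: G M m / r² = m v² / r, so v = √(GM/r).
v = √(6.67 × 10^-11 × 4.07 × 10^24 / 8.442 × 10^7) = √(3.216 × 10^6) = 1793 m/s.

1790 m/s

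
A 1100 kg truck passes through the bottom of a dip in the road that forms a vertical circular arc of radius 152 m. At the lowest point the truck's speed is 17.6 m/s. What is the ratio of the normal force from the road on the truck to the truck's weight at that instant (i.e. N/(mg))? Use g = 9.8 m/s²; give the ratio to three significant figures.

At the bottom, N − mg = mv²/r, so N = m(v²/r + g) and N/(mg) = v²/(rg) + 1 = (17.6)²/(152 × 9.8) + 1 = 0.2079 + 1 = 1.208.

1.21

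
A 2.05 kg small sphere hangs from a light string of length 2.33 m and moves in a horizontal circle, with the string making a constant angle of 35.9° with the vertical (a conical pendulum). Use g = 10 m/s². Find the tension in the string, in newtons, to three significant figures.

Vertically the bob has no acceleration, so T cosθ = mg.
T = mg/cosθ = 2.05 × 10.0 / cos 35.9° = 20.50/0.8100 = 25.31 N.

25.3 N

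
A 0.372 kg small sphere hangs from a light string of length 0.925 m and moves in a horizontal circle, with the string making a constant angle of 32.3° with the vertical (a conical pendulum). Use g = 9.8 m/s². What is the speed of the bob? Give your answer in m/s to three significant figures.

The radius of the circle is r = L sinθ = 0.925 × sin 32.3° = 0.4943 m.
Horizontally T sinθ = mv²/r and vertically T cosθ = mg, so tanθ = v²/(rg).
v = √(r g tanθ) = √(0.4943 × 9.8 × 0.6322) = √3.062 = 1.750 m/s.

1.75 m/s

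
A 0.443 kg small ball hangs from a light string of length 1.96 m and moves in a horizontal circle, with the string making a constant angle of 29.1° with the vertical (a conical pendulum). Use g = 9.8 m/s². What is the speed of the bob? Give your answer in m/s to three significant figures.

The radius of the circle is r = L sinθ = 1.96 × sin 29.1° = 0.9532 m.
Horizontally T sinθ = mv²/r and vertically T cosθ = mg, so tanθ = v²/(rg).
v = √(r g tanθ) = √(0.9532 × 9.8 × 0.5566) = √5.199 = 2.280 m/s.

2.28 m/s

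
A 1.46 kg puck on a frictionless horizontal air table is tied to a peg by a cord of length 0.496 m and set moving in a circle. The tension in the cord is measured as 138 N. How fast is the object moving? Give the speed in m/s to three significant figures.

6.85 m/s

T = m v²/r ⇒ v = √(T r / m) = √(138 × 0.496 / 1.46) = √46.88 = 6.847 m/s.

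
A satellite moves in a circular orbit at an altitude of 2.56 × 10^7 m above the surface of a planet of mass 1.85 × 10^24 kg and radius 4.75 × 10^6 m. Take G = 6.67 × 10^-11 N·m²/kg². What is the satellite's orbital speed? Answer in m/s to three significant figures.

Orbital radius r = R + h = 4.75 × 10^6 + 2.56 × 10^7 = 3.035 × 10^7 m.
Gravity supplies the centripetal force: G M m / r² = m v² / r, so v = √(GM/r).
v = √(6.67 × 10^-11 × 1.85 × 10^24 / 3.035 × 10^7) = √(4.066 × 10^6) = 2016 m/s.

2020 m/s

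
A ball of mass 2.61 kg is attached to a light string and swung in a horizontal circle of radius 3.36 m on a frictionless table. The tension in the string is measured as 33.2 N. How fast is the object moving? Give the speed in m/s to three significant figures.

T = m v²/r ⇒ v = √(T r / m) = √(33.2 × 3.36 / 2.61) = √42.74 = 6.538 m/s.

6.54 m/s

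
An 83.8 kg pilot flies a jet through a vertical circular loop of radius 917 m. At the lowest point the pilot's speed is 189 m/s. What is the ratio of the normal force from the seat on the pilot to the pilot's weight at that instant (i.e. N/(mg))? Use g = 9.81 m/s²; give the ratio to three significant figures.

4.97

At the bottom, N − mg = mv²/r, so N = m(v²/r + g) and N/(mg) = v²/(rg) + 1 = (189)²/(917 × 9.81) + 1 = 3.971 + 1 = 4.971.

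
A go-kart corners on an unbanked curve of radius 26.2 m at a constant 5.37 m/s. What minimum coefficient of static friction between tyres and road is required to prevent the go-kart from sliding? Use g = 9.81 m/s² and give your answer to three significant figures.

0.112

Friction provides the centripetal force: μ_s m g = m v²/r, so μ_s = v²/(g r) = (5.370)²/(9.81 × 26.2) = 28.84/257.0 = 0.1122.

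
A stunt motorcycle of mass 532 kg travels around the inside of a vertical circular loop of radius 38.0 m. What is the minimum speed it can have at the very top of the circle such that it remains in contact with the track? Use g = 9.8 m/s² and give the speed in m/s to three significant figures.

19.3 m/s

At the highest point the centre is directly below, so both the weight and N act inward: N + mg = mv²/r.
At minimum speed N → 0, so mg = mv_min²/r ⇒ v_min = √(g r) = √(9.8 × 38.0) = 19.30 m/s.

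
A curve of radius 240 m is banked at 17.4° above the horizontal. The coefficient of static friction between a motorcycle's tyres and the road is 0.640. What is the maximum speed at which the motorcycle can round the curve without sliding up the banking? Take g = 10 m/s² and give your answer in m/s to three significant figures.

53.5 m/s

At the maximum speed, friction acts down the slope at its limiting value f = μN. Radially (horizontal, toward centre): N sinθ + μN cosθ = mv²/r. Vertically: N cosθ − μN sinθ = mg.
Dividing: v² = r g (sinθ + μcosθ)/(cosθ − μsinθ).
sinθ + μcosθ = 0.2990 + 0.640×0.9542 = 0.9098; cosθ − μsinθ = 0.9542 − 0.640×0.2990 = 0.7629.
v² = 240 × 10.0 × 0.9098/0.7629 = 2862 m²/s², so v = 53.50 m/s.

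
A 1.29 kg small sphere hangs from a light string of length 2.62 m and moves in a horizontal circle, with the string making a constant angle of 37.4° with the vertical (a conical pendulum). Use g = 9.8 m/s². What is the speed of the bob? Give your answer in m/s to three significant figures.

3.45 m/s

The radius of the circle is r = L sinθ = 2.62 × sin 37.4° = 1.591 m.
Horizontally T sinθ = mv²/r and vertically T cosθ = mg, so tanθ = v²/(rg).
v = √(r g tanθ) = √(1.591 × 9.8 × 0.7646) = √11.92 = 3.453 m/s.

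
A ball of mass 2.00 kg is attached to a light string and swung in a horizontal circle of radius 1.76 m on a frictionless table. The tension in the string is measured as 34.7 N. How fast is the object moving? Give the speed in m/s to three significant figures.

T = m v²/r ⇒ v = √(T r / m) = √(34.7 × 1.76 / 2.00) = √30.54 = 5.526 m/s.

5.53 m/s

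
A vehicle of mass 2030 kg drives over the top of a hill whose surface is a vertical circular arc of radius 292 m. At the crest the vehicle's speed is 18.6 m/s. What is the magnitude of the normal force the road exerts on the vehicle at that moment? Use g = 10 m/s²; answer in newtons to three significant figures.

17900 N

At the crest the centripetal acceleration points downward (toward the centre of the arc), so mg − N = mv²/r.
N = m(g − v²/r) = 2030 × (10.0 − (18.6)²/292) = 2030 × (10.0 − 1.185) = 2030 × 8.815 = 17890 N.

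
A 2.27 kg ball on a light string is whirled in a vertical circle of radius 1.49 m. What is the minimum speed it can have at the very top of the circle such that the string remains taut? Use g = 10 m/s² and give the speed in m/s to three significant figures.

3.86 m/s

At the highest point the centre is directly below, so both the weight and T act inward: T + mg = mv²/r.
At minimum speed T → 0, so mg = mv_min²/r ⇒ v_min = √(g r) = √(10.0 × 1.49) = 3.860 m/s.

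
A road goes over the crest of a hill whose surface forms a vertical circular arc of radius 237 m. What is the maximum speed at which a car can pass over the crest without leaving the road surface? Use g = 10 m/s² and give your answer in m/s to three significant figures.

At the crest the centre of the circle is below the car, so the net downward (centripetal) force is mg − N = mv²/r.
The car leaves the road when N → 0, giving v_max = √(g r) = √(10.0 × 237) = 48.68 m/s.

48.7 m/s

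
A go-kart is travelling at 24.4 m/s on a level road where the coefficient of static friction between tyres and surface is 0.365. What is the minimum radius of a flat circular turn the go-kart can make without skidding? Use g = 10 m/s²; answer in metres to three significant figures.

At the limit, μ_s m g = m v²/r, so r_min = v²/(μ_s g) = (24.4)²/(0.365 × 10.0) = 595.4/3.650 = 163.1 m.

163 m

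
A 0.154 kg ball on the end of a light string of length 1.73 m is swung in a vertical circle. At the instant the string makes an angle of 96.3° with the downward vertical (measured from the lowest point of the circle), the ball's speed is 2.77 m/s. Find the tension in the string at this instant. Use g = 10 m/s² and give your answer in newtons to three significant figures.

Take the radial direction toward the centre of the circle as positive. The component of the weight along the string toward the centre is −mg cos φ (φ measured from the bottom), so Newton's second law along the string gives T − mg cos φ = m v²/r.
cos 96.3° = -0.1097, so T = m(v²/r + g cos φ) = 0.154 × ((2.77)²/1.73 + 10.0 × -0.1097) = 0.154 × (4.435 + (-1.097)) = 0.154 × 3.338 = 0.5140 N.

0.514 N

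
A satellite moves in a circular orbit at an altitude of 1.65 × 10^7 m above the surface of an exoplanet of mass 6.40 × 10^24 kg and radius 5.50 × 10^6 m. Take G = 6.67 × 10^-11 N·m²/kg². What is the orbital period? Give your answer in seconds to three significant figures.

r = R + h = 5.50 × 10^6 + 1.65 × 10^7 = 2.200 × 10^7 m. Gravity provides the centripetal force: G M m / r² = m v² / r ⇒ v = √(GM/r) = 4405 m/s.
T = 2πr/v = 2π × 2.200 × 10^7 / 4405 = 31380 s.

31400 s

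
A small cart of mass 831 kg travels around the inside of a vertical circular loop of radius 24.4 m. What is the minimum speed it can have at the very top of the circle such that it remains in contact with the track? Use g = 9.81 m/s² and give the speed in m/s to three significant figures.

At the top, both weight mg and N point toward the centre: N + mg = mv²/r.
At minimum speed N → 0, so mg = mv_min²/r ⇒ v_min = √(g r) = √(9.81 × 24.4) = 15.47 m/s.

15.5 m/s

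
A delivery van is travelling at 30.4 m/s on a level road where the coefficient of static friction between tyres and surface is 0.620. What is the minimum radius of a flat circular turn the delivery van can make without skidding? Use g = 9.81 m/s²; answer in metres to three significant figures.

152 m

At the limit, μ_s m g = m v²/r, so r_min = v²/(μ_s g) = (30.4)²/(0.620 × 9.81) = 924.2/6.082 = 151.9 m.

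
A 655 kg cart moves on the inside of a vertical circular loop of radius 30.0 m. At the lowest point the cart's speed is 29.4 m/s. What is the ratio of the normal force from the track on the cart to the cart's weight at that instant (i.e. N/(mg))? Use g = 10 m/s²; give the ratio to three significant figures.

At the bottom, N − mg = mv²/r, so N = m(v²/r + g) and N/(mg) = v²/(rg) + 1 = (29.4)²/(30.0 × 10.0) + 1 = 2.881 + 1 = 3.881.

3.88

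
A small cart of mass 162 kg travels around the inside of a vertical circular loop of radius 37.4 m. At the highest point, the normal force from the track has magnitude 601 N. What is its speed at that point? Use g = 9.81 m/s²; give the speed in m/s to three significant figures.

22.5 m/s

At the top, N + mg = mv²/r, so v = √(r(N/m + g)) = √(37.4 × (601/162 + 9.81)) = √(37.4 × 13.52) = √505.6 = 22.49 m/s.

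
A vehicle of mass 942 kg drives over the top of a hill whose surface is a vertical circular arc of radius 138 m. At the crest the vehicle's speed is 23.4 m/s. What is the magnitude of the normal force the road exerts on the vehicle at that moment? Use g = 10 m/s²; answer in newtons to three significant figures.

At the crest the centripetal acceleration points downward (toward the centre of the arc), so mg − N = mv²/r.
N = m(g − v²/r) = 942 × (10.0 − (23.4)²/138) = 942 × (10.0 − 3.968) = 942 × 6.032 = 5682 N.

5680 N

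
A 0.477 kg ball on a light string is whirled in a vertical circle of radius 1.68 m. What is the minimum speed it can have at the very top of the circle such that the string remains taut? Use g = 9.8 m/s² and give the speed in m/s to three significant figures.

4.06 m/s

At the top, both weight mg and T point toward the centre: T + mg = mv²/r.
At minimum speed T → 0, so mg = mv_min²/r ⇒ v_min = √(g r) = √(9.8 × 1.68) = 4.058 m/s.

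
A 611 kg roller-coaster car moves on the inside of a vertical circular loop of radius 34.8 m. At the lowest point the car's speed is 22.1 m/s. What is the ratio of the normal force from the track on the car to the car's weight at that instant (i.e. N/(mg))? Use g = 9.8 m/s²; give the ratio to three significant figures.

2.43

At the bottom, N − mg = mv²/r, so N = m(v²/r + g) and N/(mg) = v²/(rg) + 1 = (22.1)²/(34.8 × 9.8) + 1 = 1.432 + 1 = 2.432.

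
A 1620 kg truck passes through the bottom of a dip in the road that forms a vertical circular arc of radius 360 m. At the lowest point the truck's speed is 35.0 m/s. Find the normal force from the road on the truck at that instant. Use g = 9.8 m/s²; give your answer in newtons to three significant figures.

21400 N

At the lowest point, N points up (toward the centre) and the weight mg points down (away from the centre), so the net inward force is N − mg = mv²/r.
N = m(v²/r + g) = 1620 × ((35.0)²/360 + 9.8) = 1620 × (3.403 + 9.8) = 1620 × 13.20 = 21390 N.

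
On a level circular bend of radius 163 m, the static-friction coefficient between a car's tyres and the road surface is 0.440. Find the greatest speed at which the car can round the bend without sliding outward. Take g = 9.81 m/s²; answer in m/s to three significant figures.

26.5 m/s

Friction provides the centripetal force on a flat curve. At maximum speed it is at its limiting value: μ_s m g = m v²/r.
Mass cancels: v_max = √(μ_s g r) = √(0.440 × 9.81 × 163) = √703.6 = 26.52 m/s.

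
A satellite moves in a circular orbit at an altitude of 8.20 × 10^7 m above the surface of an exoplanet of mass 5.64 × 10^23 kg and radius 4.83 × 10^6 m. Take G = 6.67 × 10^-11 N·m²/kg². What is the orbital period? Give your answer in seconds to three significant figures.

r = R + h = 4.83 × 10^6 + 8.20 × 10^7 = 8.683 × 10^7 m. Gravity provides the centripetal force: G M m / r² = m v² / r ⇒ v = √(GM/r) = 658.2 m/s.
T = 2πr/v = 2π × 8.683 × 10^7 / 658.2 = 828900 s.

829000 s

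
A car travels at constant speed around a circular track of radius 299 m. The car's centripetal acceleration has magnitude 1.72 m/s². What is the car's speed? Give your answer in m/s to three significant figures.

a_c = v²/r ⇒ v = √(a_c · r) = √(1.72 × 299) = √514.3 = 22.68 m/s.

22.7 m/s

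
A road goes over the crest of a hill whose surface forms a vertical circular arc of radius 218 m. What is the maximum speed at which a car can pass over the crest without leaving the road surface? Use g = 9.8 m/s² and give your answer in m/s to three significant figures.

At the crest the centre of the circle is below the car, so the net downward (centripetal) force is mg − N = mv²/r.
The car leaves the road when N → 0, giving v_max = √(g r) = √(9.8 × 218) = 46.22 m/s.

46.2 m/s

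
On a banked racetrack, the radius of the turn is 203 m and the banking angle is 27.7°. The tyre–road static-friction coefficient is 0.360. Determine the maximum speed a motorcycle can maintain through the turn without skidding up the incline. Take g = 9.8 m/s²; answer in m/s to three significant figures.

At the maximum speed, friction acts down the slope at its limiting value f = μN. Radially (horizontal, toward centre): N sinθ + μN cosθ = mv²/r. Vertically: N cosθ − μN sinθ = mg.
Dividing: v² = r g (sinθ + μcosθ)/(cosθ − μsinθ).
sinθ + μcosθ = 0.4648 + 0.360×0.8854 = 0.7836; cosθ − μsinθ = 0.8854 − 0.360×0.4648 = 0.7181.
v² = 203 × 9.8 × 0.7836/0.7181 = 2171 m²/s², so v = 46.59 m/s.

46.6 m/s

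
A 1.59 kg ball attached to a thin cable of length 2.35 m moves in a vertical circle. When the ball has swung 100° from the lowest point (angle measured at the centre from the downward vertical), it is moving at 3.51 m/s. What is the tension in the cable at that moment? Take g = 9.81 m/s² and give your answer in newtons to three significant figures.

Take the radial direction toward the centre of the circle as positive. The component of the weight along the string toward the centre is −mg cos φ (φ measured from the bottom), so Newton's second law along the string gives T − mg cos φ = m v²/r.
cos 100° = -0.1736, so T = m(v²/r + g cos φ) = 1.59 × ((3.51)²/2.35 + 9.81 × -0.1736) = 1.59 × (5.243 + (-1.703)) = 1.59 × 3.539 = 5.627 N.

5.63 N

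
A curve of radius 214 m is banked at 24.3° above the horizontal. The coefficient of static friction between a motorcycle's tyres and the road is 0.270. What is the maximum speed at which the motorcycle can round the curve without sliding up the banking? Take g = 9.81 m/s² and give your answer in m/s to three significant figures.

At the maximum speed, friction acts down the slope at its limiting value f = μN. Radially (horizontal, toward centre): N sinθ + μN cosθ = mv²/r. Vertically: N cosθ − μN sinθ = mg.
Dividing: v² = r g (sinθ + μcosθ)/(cosθ − μsinθ).
sinθ + μcosθ = 0.4115 + 0.270×0.9114 = 0.6576; cosθ − μsinθ = 0.9114 − 0.270×0.4115 = 0.8003.
v² = 214 × 9.81 × 0.6576/0.8003 = 1725 m²/s², so v = 41.53 m/s.

41.5 m/s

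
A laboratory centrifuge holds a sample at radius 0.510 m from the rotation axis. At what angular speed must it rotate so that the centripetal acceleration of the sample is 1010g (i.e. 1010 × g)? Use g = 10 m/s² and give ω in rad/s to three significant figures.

141 rad/s

Centripetal acceleration a_c = ω²r. Setting ω²r = 1010g:
ω = √(1010g / r) = √(1010 × 10.0 / 0.510) = √19800 = 140.7 rad/s.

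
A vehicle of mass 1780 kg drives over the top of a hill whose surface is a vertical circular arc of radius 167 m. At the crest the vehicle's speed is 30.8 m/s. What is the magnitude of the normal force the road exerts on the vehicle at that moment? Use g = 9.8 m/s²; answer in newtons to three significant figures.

7330 N

At the crest the centripetal acceleration points downward (toward the centre of the arc), so mg − N = mv²/r.
N = m(g − v²/r) = 1780 × (9.8 − (30.8)²/167) = 1780 × (9.8 − 5.680) = 1780 × 4.120 = 7333 N.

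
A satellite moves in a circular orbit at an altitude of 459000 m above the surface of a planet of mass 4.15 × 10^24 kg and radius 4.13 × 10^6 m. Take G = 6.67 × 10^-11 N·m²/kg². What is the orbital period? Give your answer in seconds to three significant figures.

3710 s

r = R + h = 4.13 × 10^6 + 459000 = 4.589 × 10^6 m. Gravity provides the centripetal force: G M m / r² = m v² / r ⇒ v = √(GM/r) = 7767 m/s.
T = 2πr/v = 2π × 4.589 × 10^6 / 7767 = 3713 s.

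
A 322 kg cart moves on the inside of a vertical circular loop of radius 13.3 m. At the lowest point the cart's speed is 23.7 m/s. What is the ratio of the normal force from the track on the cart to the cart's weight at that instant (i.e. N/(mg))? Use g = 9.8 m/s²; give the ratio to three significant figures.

At the bottom, N − mg = mv²/r, so N = m(v²/r + g) and N/(mg) = v²/(rg) + 1 = (23.7)²/(13.3 × 9.8) + 1 = 4.309 + 1 = 5.309.

5.31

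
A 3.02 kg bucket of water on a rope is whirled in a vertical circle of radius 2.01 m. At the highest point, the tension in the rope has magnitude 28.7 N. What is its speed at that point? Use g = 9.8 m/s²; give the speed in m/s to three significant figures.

At the top, T + mg = mv²/r, so v = √(r(T/m + g)) = √(2.01 × (28.7/3.02 + 9.8)) = √(2.01 × 19.30) = √38.80 = 6.229 m/s.

6.23 m/s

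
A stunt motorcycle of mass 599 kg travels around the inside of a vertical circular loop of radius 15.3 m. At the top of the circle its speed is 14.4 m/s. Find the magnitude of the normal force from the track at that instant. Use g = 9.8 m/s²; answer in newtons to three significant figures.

At the top, both N and the weight mg point inward (toward the centre), so N + mg = mv²/r.
N = m(v²/r − g) = 599 × ((14.4)²/15.3 − 9.8) = 599 × (13.55 − 9.8) = 599 × 3.753 = 2248 N.

2250 N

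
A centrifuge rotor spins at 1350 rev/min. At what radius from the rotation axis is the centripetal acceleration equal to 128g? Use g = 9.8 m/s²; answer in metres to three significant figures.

ω = 1350 rev/min × 2π/60 = 141.4 rad/s.
a_c = ω²r = 128g ⇒ r = 128 × 9.8 / (141.4)² = 1254/19990 = 0.06276 m.

0.0628 m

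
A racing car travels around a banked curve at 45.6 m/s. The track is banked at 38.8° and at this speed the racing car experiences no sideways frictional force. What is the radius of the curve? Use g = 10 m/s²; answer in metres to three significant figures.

Frictionless banking: tanθ = v²/(rg), so r = v²/(g tanθ).
r = (45.6)²/(10.0 × tan 38.8°) = 2079/(10.0 × 0.8040) = 2079/8.040 = 258.6 m.

259 m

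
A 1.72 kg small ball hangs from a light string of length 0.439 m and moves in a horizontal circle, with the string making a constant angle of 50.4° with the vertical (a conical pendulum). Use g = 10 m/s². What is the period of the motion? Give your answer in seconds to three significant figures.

r = L sinθ = 0.3383 m. From T sinθ = mω²r and T cosθ = mg: tanθ = ω²r/g, so ω² = g tanθ / r = g/(L cosθ).
ω = √(g/(L cosθ)) = √(10.0/(0.439 × 0.6374)) = √35.74 = 5.978 rad/s.
Period = 2π/ω = 1.051 s.

1.05 s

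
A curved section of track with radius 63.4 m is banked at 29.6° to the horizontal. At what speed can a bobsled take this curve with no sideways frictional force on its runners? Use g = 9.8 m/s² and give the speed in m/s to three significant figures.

On a frictionless banked curve, N sinθ = mv²/r and N cosθ = mg, so tanθ = v²/(rg).
v = √(r g tanθ) = √(63.4 × 9.8 × tan 29.6°) = √(63.4 × 9.8 × 0.5681) = √353.0 = 18.79 m/s.

18.8 m/s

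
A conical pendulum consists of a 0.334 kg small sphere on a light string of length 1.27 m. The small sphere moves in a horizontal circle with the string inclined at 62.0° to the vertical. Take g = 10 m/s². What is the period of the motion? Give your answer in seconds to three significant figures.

1.53 s

r = L sinθ = 1.121 m. From T sinθ = mω²r and T cosθ = mg: tanθ = ω²r/g, so ω² = g tanθ / r = g/(L cosθ).
ω = √(g/(L cosθ)) = √(10.0/(1.27 × 0.4695)) = √16.77 = 4.095 rad/s.
Period = 2π/ω = 1.534 s.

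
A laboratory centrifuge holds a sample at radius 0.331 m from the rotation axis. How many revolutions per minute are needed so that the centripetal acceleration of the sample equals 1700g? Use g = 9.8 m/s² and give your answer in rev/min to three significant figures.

Require ω²r = 1700g, so ω = √(1700 × 9.8/0.331) = 224.3 rad/s.
In rev/min: ω × 60/(2π) = 224.3 × 60/(2π) = 2142 rev/min.

2140 rev/min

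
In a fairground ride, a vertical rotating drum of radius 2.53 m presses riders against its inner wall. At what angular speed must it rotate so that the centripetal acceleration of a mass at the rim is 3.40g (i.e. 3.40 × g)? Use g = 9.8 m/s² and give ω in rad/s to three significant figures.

Centripetal acceleration a_c = ω²r. Setting ω²r = 3.40g:
ω = √(3.40g / r) = √(3.40 × 9.8 / 2.53) = √13.17 = 3.629 rad/s.

3.63 rad/s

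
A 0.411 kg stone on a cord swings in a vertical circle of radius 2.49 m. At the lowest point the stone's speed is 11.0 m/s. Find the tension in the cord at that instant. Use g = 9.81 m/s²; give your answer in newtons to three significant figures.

24.0 N

At the lowest point, T points up (toward the centre) and the weight mg points down (away from the centre), so the net inward force is T − mg = mv²/r.
T = m(v²/r + g) = 0.411 × ((11.0)²/2.49 + 9.81) = 0.411 × (48.59 + 9.81) = 0.411 × 58.40 = 24.00 N.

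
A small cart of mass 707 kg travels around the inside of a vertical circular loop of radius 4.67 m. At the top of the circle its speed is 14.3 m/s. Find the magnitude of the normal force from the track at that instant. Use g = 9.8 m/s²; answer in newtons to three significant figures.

24000 N

At the top, both N and the weight mg point inward (toward the centre), so N + mg = mv²/r.
N = m(v²/r − g) = 707 × ((14.3)²/4.67 − 9.8) = 707 × (43.79 − 9.8) = 707 × 33.99 = 24030 N.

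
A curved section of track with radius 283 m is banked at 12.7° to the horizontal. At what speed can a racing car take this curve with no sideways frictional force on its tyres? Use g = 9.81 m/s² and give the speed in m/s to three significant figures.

On a frictionless banked curve, N sinθ = mv²/r and N cosθ = mg, so tanθ = v²/(rg).
v = √(r g tanθ) = √(283 × 9.81 × tan 12.7°) = √(283 × 9.81 × 0.2254) = √625.7 = 25.01 m/s.

25.0 m/s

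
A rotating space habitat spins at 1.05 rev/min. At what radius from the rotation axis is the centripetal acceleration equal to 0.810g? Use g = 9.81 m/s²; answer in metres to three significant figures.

657 m

ω = 1.05 rev/min × 2π/60 = 0.1100 rad/s.
a_c = ω²r = 0.810g ⇒ r = 0.810 × 9.81 / (0.1100)² = 7.946/0.01209 = 657.2 m.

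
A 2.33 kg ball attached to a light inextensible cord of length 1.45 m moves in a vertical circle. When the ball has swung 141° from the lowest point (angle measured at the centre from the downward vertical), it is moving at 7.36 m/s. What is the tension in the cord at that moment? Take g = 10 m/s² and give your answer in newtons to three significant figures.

Take the radial direction toward the centre of the circle as positive. The component of the weight along the string toward the centre is −mg cos φ (φ measured from the bottom), so Newton's second law along the string gives T − mg cos φ = m v²/r.
cos 141° = -0.7771, so T = m(v²/r + g cos φ) = 2.33 × ((7.36)²/1.45 + 10.0 × -0.7771) = 2.33 × (37.36 + (-7.771)) = 2.33 × 29.59 = 68.94 N.

68.9 N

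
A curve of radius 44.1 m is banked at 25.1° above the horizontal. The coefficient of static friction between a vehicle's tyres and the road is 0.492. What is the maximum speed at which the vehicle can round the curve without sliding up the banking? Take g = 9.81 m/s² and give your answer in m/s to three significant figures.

23.2 m/s

At the maximum speed, friction acts down the slope at its limiting value f = μN. Radially (horizontal, toward centre): N sinθ + μN cosθ = mv²/r. Vertically: N cosθ − μN sinθ = mg.
Dividing: v² = r g (sinθ + μcosθ)/(cosθ − μsinθ).
sinθ + μcosθ = 0.4242 + 0.492×0.9056 = 0.8697; cosθ − μsinθ = 0.9056 − 0.492×0.4242 = 0.6969.
v² = 44.1 × 9.81 × 0.8697/0.6969 = 539.9 m²/s², so v = 23.24 m/s.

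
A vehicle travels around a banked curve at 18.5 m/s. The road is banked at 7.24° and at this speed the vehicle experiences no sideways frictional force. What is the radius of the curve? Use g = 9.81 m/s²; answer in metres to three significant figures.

275 m

Frictionless banking: tanθ = v²/(rg), so r = v²/(g tanθ).
r = (18.5)²/(9.81 × tan 7.24°) = 342.2/(9.81 × 0.1270) = 342.2/1.246 = 274.6 m.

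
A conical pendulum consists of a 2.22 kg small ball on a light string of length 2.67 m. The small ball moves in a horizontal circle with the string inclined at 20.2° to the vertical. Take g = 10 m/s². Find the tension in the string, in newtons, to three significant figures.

23.7 N

Vertically the bob has no acceleration, so T cosθ = mg.
T = mg/cosθ = 2.22 × 10.0 / cos 20.2° = 22.20/0.9385 = 23.65 N.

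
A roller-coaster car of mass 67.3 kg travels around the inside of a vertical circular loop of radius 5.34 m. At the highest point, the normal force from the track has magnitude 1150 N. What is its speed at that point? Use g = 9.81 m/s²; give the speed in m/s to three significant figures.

At the top, N + mg = mv²/r, so v = √(r(N/m + g)) = √(5.34 × (1150/67.3 + 9.81)) = √(5.34 × 26.90) = √143.6 = 11.98 m/s.

12.0 m/s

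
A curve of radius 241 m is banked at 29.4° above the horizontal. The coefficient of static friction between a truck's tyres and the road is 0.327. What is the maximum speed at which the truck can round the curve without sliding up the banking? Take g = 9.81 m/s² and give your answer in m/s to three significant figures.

At the maximum speed, friction acts down the slope at its limiting value f = μN. Radially (horizontal, toward centre): N sinθ + μN cosθ = mv²/r. Vertically: N cosθ − μN sinθ = mg.
Dividing: v² = r g (sinθ + μcosθ)/(cosθ − μsinθ).
sinθ + μcosθ = 0.4909 + 0.327×0.8712 = 0.7758; cosθ − μsinθ = 0.8712 − 0.327×0.4909 = 0.7107.
v² = 241 × 9.81 × 0.7758/0.7107 = 2581 m²/s², so v = 50.80 m/s.

50.8 m/s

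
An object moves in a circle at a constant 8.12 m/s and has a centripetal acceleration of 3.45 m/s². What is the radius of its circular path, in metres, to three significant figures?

19.1 m

a_c = v²/r ⇒ r = v²/a_c = (8.12)²/3.45 = 65.93/3.45 = 19.11 m.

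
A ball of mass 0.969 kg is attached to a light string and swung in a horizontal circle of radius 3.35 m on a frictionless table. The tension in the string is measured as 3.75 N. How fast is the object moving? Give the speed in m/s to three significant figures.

3.60 m/s

T = m v²/r ⇒ v = √(T r / m) = √(3.75 × 3.35 / 0.969) = √12.96 = 3.601 m/s.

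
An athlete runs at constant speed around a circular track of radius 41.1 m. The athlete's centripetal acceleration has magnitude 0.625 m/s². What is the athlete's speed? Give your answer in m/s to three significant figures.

5.07 m/s

a_c = v²/r ⇒ v = √(a_c · r) = √(0.625 × 41.1) = √25.69 = 5.068 m/s.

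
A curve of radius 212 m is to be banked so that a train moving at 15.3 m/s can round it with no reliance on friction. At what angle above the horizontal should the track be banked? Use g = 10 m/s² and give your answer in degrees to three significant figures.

6.30°

With no friction, the horizontal component of the normal force provides the centripetal force: N sinθ = mv²/r, while N cosθ = mg vertically.
Dividing: tanθ = v²/(r g) = (15.3)²/(212 × 10.0) = 234.1/2120 = 0.1104.
θ = arctan(0.1104) = 6.301°.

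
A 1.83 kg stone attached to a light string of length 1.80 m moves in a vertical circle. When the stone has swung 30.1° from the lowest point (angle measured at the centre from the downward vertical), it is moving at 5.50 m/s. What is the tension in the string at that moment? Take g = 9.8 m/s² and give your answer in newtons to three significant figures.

Take the radial direction toward the centre of the circle as positive. The component of the weight along the string toward the centre is −mg cos φ (φ measured from the bottom), so Newton's second law along the string gives T − mg cos φ = m v²/r.
cos 30.1° = 0.8652, so T = m(v²/r + g cos φ) = 1.83 × ((5.50)²/1.80 + 9.8 × 0.8652) = 1.83 × (16.81 + (8.478)) = 1.83 × 25.28 = 46.27 N.

46.3 N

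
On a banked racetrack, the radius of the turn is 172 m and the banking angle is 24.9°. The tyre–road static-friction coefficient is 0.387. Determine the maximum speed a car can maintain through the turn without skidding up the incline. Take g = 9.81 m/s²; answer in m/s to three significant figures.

41.8 m/s

At the maximum speed, friction acts down the slope at its limiting value f = μN. Radially (horizontal, toward centre): N sinθ + μN cosθ = mv²/r. Vertically: N cosθ − μN sinθ = mg.
Dividing: v² = r g (sinθ + μcosθ)/(cosθ − μsinθ).
sinθ + μcosθ = 0.4210 + 0.387×0.9070 = 0.7721; cosθ − μsinθ = 0.9070 − 0.387×0.4210 = 0.7441.
v² = 172 × 9.81 × 0.7721/0.7441 = 1751 m²/s², so v = 41.84 m/s.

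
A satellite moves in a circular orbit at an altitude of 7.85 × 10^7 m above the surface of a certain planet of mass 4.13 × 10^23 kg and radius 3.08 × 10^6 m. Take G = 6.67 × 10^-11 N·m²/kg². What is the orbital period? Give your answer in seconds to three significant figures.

882000 s

r = R + h = 3.08 × 10^6 + 7.85 × 10^7 = 8.158 × 10^7 m. Gravity provides the centripetal force: G M m / r² = m v² / r ⇒ v = √(GM/r) = 581.1 m/s.
T = 2πr/v = 2π × 8.158 × 10^7 / 581.1 = 882100 s.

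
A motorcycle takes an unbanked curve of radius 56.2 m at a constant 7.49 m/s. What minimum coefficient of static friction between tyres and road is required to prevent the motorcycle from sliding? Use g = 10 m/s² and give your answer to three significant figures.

0.0998

Friction provides the centripetal force: μ_s m g = m v²/r, so μ_s = v²/(g r) = (7.490)²/(10.0 × 56.2) = 56.10/562.0 = 0.09982.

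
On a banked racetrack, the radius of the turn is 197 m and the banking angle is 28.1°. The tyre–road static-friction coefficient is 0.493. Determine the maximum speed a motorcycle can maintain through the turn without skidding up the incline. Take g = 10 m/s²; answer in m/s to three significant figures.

52.4 m/s

At the maximum speed, friction acts down the slope at its limiting value f = μN. Radially (horizontal, toward centre): N sinθ + μN cosθ = mv²/r. Vertically: N cosθ − μN sinθ = mg.
Dividing: v² = r g (sinθ + μcosθ)/(cosθ − μsinθ).
sinθ + μcosθ = 0.4710 + 0.493×0.8821 = 0.9059; cosθ − μsinθ = 0.8821 − 0.493×0.4710 = 0.6499.
v² = 197 × 10.0 × 0.9059/0.6499 = 2746 m²/s², so v = 52.40 m/s.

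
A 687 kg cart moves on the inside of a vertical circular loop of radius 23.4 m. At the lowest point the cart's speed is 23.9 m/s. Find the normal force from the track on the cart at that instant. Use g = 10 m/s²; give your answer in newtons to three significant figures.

At the lowest point, N points up (toward the centre) and the weight mg points down (away from the centre), so the net inward force is N − mg = mv²/r.
N = m(v²/r + g) = 687 × ((23.9)²/23.4 + 10.0) = 687 × (24.41 + 10.0) = 687 × 34.41 = 23640 N.

23600 N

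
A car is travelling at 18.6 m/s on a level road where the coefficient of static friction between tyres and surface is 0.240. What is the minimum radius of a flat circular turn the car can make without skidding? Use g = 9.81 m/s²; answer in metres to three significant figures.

At the limit, μ_s m g = m v²/r, so r_min = v²/(μ_s g) = (18.6)²/(0.240 × 9.81) = 346.0/2.354 = 146.9 m.

147 m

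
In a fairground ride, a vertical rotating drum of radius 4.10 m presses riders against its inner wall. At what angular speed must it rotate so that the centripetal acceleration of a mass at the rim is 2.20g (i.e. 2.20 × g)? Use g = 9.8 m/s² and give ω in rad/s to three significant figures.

Centripetal acceleration a_c = ω²r. Setting ω²r = 2.20g:
ω = √(2.20g / r) = √(2.20 × 9.8 / 4.10) = √5.259 = 2.293 rad/s.

2.29 rad/s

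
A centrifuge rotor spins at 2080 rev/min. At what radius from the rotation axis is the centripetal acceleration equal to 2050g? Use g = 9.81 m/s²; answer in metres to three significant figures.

0.424 m

ω = 2080 rev/min × 2π/60 = 217.8 rad/s.
a_c = ω²r = 2050g ⇒ r = 2050 × 9.81 / (217.8)² = 20110/47440 = 0.4239 m.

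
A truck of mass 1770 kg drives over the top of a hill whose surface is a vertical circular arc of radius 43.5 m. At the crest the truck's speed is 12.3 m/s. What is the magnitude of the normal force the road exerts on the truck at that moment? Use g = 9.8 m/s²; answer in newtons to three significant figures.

11200 N

At the crest the centripetal acceleration points downward (toward the centre of the arc), so mg − N = mv²/r.
N = m(g − v²/r) = 1770 × (9.8 − (12.3)²/43.5) = 1770 × (9.8 − 3.478) = 1770 × 6.322 = 11190 N.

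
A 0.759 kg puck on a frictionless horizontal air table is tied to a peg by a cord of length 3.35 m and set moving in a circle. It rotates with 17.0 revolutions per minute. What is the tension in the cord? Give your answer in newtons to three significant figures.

8.06 N

ω = 17.0 rev/min × 2π/60 = 1.780 rad/s, so v = ωr = 1.780 × 3.35 = 5.964 m/s.
The tension is the only horizontal force, so it supplies the full centripetal force: T = m v²/r = 0.759 × (5.964)²/3.35 = 0.759 × 35.57/3.35 = 8.058 N.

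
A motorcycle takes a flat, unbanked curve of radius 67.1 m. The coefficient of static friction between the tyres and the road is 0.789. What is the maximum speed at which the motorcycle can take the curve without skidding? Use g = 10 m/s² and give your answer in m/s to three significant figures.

23.0 m/s

Friction provides the centripetal force on a flat curve. At maximum speed it is at its limiting value: μ_s m g = m v²/r.
Mass cancels: v_max = √(μ_s g r) = √(0.789 × 10.0 × 67.1) = √529.4 = 23.01 m/s.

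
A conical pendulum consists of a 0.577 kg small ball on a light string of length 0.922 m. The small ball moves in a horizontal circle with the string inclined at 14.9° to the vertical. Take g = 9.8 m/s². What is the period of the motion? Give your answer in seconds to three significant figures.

r = L sinθ = 0.2371 m. From T sinθ = mω²r and T cosθ = mg: tanθ = ω²r/g, so ω² = g tanθ / r = g/(L cosθ).
ω = √(g/(L cosθ)) = √(9.8/(0.922 × 0.9664)) = √11.00 = 3.316 rad/s.
Period = 2π/ω = 1.895 s.

1.89 s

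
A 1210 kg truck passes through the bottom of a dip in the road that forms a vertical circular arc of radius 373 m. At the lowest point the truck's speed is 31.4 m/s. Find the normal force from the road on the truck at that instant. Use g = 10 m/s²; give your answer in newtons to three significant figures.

15300 N

At the lowest point, N points up (toward the centre) and the weight mg points down (away from the centre), so the net inward force is N − mg = mv²/r.
N = m(v²/r + g) = 1210 × ((31.4)²/373 + 10.0) = 1210 × (2.643 + 10.0) = 1210 × 12.64 = 15300 N.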